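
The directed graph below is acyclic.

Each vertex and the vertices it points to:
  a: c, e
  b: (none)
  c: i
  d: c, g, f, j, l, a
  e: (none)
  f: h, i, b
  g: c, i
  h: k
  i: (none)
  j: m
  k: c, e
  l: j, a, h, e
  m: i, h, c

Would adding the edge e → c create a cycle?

Adding e→c creates a cycle iff c can already reach e.
Explore from c: no path reaches e. The graph stays acyclic.

No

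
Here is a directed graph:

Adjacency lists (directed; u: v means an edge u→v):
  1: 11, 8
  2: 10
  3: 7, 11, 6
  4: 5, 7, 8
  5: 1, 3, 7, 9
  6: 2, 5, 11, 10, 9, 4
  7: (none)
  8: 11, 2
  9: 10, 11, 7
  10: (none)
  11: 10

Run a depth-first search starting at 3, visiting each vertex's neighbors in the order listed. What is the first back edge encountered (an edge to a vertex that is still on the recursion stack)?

5->3

DFS from 3 (visiting each vertex's neighbors in the order listed); mark gray on enter, black on exit:
3 gray
  7 gray
  7 black
  11 gray
    10 gray
    10 black
  11 black
  6 gray
    2 gray
      2→10: 10 black — skip
    2 black
    5 gray
      1 gray
        1→11: 11 black — skip
        8 gray
          8→11: 11 black — skip
          8→2: 2 black — skip
        8 black
      1 black
      5→3: 3 is gray → back edge
First back edge: 5 → 3.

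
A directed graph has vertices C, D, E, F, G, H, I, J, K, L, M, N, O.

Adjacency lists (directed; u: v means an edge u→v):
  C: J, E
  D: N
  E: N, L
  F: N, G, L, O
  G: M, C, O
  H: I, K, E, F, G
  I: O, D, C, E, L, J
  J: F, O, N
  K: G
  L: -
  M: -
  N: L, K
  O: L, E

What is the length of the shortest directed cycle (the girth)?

4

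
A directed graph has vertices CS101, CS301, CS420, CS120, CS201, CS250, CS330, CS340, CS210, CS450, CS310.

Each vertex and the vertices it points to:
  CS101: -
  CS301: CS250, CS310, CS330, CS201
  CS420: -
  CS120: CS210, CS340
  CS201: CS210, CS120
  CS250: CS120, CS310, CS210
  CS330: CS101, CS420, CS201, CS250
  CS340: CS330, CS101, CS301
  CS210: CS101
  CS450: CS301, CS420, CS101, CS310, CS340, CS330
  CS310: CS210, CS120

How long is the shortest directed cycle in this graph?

4

For each vertex v, BFS finds the shortest path from v back to v.
The shortest such closed walk is CS340 → CS330 → CS250 → CS120 → CS340, length 4.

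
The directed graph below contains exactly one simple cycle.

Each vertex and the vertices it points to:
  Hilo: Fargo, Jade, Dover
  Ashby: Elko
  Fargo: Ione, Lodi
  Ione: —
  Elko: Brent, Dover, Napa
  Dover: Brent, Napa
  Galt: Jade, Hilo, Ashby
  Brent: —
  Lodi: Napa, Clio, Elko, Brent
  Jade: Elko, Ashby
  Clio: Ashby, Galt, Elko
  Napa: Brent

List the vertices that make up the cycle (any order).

DFS with gray/black marking from Fargo:
Fargo gray
  Ione gray
  Ione black
  Lodi gray
    Napa gray
      Brent gray
      Brent black
    Napa black
    Clio gray
      Ashby gray
        Elko gray
          Elko→Brent: Brent black — skip
          Dover gray
            Dover→Brent: Brent black — skip
            Dover→Napa: Napa black — skip
          Dover black
          Elko→Napa: Napa black — skip
        Elko black
      Ashby black
      Galt gray
        Jade gray
          Jade→Elko: Elko black — skip
          Jade→Ashby: Ashby black — skip
        Jade black
        Hilo gray
          Hilo→Fargo: Fargo is gray → back edge
Back edge closes the cycle Fargo → Lodi → Clio → Galt → Hilo → Fargo; its vertices are {Clio, Galt, Hilo, Lodi, Fargo}.

Clio, Galt, Hilo, Lodi, Fargo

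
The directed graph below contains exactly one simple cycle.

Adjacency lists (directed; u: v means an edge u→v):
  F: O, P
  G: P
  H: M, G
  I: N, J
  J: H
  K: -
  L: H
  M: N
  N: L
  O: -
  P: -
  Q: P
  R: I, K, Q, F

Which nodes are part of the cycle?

H, L, M, N

DFS with gray/black marking from N:
N gray
  L gray
    H gray
      M gray
        M→N: N is gray → back edge
Back edge closes the cycle N → L → H → M → N; its vertices are {H, L, M, N}.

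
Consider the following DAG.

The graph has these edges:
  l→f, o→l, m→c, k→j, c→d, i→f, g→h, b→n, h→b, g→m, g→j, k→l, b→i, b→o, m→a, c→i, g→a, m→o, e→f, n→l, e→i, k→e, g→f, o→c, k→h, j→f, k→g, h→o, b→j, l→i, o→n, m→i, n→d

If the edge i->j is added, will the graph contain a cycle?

No

Adding i→j creates a cycle iff j can already reach i.
Explore from j: no path reaches i. The graph stays acyclic.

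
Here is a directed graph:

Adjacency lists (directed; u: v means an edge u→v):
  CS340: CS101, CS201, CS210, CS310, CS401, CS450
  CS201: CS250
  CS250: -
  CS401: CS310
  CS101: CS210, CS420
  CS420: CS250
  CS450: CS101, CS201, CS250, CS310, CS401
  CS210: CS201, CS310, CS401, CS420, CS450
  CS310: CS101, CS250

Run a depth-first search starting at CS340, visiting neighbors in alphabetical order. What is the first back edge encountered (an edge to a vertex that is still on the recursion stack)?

DFS from CS340 (visiting neighbors in alphabetical order); mark gray on enter, black on exit:
CS340 gray
  CS101 gray
    CS210 gray
      CS201 gray
        CS250 gray
        CS250 black
      CS201 black
      CS310 gray
        CS310→CS101: CS101 is gray → back edge
First back edge: CS310 → CS101.

CS310→CS101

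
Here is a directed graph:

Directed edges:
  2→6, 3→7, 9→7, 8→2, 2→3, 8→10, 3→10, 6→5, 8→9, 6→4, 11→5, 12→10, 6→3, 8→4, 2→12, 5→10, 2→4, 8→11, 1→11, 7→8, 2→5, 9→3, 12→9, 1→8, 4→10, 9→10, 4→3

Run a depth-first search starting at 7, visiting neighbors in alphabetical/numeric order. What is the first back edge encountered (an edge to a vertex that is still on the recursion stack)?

DFS from 7 (visiting neighbors in alphabetical/numeric order); mark gray on enter, black on exit:
7 gray
  8 gray
    2 gray
      3 gray
        3→7: 7 is gray → back edge
First back edge: 3 → 7.

3->7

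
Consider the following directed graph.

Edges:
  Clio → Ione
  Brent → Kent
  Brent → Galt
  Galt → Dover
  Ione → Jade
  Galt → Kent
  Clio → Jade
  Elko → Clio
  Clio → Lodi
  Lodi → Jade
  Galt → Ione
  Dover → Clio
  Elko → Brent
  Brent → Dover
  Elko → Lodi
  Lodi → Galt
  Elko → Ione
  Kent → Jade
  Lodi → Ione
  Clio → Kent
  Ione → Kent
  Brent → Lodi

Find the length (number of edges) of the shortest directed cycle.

For each vertex v, BFS finds the shortest path from v back to v.
The shortest such closed walk is Dover → Clio → Lodi → Galt → Dover, length 4.

4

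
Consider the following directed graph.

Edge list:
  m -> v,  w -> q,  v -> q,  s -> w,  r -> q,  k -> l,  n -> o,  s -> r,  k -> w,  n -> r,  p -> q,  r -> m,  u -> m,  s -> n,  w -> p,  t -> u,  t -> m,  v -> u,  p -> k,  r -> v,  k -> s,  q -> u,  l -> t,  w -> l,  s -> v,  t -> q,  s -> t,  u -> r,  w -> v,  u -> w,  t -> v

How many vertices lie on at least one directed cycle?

A vertex is on a directed cycle iff it belongs to a strongly connected component of size ≥ 2 (or has a self-loop).
The vertices on cycles are {k, l, m, n, p, q, r, s, t, u, v, w} — 12 in total.

12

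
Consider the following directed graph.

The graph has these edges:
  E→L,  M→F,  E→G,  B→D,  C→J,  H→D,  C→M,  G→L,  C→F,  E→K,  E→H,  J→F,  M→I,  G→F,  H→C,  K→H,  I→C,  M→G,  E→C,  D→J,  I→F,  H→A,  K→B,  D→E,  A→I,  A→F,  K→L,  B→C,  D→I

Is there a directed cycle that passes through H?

Yes

H is on a cycle iff H can reach itself via ≥1 edge.
H → D → E → H — yes.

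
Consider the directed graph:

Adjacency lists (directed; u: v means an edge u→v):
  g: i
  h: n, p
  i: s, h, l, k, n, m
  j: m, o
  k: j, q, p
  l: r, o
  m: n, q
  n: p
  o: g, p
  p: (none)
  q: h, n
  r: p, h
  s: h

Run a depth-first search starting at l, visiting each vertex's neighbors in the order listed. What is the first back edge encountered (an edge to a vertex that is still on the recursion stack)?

i→l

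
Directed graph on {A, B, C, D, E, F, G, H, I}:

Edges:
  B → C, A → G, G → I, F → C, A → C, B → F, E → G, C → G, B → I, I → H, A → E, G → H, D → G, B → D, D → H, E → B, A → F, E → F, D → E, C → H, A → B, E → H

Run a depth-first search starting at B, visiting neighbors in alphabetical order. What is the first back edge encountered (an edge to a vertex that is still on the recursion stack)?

DFS from B (visiting neighbors in alphabetical order); mark gray on enter, black on exit:
B gray
  C gray
    G gray
      H gray
      H black
      I gray
        I→H: H black — skip
      I black
    G black
    C→H: H black — skip
  C black
  D gray
    E gray
      E→B: B is gray → back edge
First back edge: E → B.

E->B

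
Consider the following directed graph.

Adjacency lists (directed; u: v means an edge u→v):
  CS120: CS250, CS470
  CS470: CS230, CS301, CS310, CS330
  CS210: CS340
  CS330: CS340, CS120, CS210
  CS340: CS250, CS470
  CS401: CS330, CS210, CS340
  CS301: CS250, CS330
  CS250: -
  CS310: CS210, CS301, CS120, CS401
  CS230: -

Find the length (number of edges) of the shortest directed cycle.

3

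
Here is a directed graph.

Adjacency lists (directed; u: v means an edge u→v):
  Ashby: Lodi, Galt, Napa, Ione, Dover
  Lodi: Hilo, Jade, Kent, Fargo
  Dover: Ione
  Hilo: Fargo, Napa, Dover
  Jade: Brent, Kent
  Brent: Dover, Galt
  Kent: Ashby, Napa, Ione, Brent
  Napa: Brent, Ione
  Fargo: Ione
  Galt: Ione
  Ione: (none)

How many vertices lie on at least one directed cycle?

4

A vertex is on a directed cycle iff it belongs to a strongly connected component of size ≥ 2 (or has a self-loop).
The vertices on cycles are {Jade, Kent, Lodi, Ashby} — 4 in total.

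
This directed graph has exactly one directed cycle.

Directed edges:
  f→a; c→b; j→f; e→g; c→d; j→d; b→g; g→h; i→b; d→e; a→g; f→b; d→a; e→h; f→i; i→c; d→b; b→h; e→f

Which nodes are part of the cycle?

DFS with gray/black marking from f:
f gray
  b gray
    g gray
      h gray
      h black
    g black
    b→h: h black — skip
  b black
  a gray
    a→g: g black — skip
  a black
  i gray
    i→b: b black — skip
    c gray
      c→b: b black — skip
      d gray
        d→a: a black — skip
        e gray
          e→h: h black — skip
          e→g: g black — skip
          e→f: f is gray → back edge
Back edge closes the cycle f → i → c → d → e → f; its vertices are {c, d, e, f, i}.

c, d, e, f, i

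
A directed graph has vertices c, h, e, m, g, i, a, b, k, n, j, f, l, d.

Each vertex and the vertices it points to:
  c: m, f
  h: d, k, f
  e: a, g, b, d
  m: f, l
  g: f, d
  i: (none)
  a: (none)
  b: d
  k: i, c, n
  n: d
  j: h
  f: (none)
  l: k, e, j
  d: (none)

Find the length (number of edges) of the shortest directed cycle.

For each vertex v, BFS finds the shortest path from v back to v.
The shortest such closed walk is l → k → c → m → l, length 4.

4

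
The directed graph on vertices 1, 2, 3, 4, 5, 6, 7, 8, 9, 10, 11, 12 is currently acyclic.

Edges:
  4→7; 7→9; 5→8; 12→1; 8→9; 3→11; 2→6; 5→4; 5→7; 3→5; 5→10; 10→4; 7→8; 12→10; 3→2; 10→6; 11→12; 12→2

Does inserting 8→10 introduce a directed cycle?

Yes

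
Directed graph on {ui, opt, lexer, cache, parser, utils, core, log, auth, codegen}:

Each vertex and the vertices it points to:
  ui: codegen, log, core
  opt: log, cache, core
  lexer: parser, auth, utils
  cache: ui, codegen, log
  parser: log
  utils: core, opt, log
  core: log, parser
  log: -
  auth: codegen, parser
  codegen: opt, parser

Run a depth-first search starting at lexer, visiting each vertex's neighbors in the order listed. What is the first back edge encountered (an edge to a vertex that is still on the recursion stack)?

DFS from lexer (visiting each vertex's neighbors in the order listed); mark gray on enter, black on exit:
lexer gray
  parser gray
    log gray
    log black
  parser black
  auth gray
    codegen gray
      opt gray
        opt→log: log black — skip
        cache gray
          ui gray
            ui→codegen: codegen is gray → back edge
First back edge: ui → codegen.

ui->codegen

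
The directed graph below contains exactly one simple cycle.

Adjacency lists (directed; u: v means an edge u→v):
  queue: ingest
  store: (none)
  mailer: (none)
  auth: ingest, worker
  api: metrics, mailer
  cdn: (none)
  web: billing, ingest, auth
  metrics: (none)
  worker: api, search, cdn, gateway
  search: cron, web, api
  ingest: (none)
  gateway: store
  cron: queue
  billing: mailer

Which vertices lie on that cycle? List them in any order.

web, auth, search, worker

DFS with gray/black marking from auth:
auth gray
  ingest gray
  ingest black
  worker gray
    api gray
      metrics gray
      metrics black
      mailer gray
      mailer black
    api black
    search gray
      cron gray
        queue gray
          queue→ingest: ingest black — skip
        queue black
      cron black
      web gray
        billing gray
          billing→mailer: mailer black — skip
        billing black
        web→ingest: ingest black — skip
        web→auth: auth is gray → back edge
Back edge closes the cycle auth → worker → search → web → auth; its vertices are {web, auth, search, worker}.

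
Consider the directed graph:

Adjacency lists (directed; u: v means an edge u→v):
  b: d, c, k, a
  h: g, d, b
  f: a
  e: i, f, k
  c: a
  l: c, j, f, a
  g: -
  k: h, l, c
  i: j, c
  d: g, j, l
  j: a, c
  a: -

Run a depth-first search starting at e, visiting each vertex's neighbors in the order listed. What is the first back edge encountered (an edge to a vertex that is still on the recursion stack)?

b→k

DFS from e (visiting each vertex's neighbors in the order listed); mark gray on enter, black on exit:
e gray
  i gray
    j gray
      a gray
      a black
      c gray
        c→a: a black — skip
      c black
    j black
    i→c: c black — skip
  i black
  f gray
    f→a: a black — skip
  f black
  k gray
    h gray
      g gray
      g black
      d gray
        d→g: g black — skip
        d→j: j black — skip
        l gray
          l→c: c black — skip
          l→j: j black — skip
          l→f: f black — skip
          l→a: a black — skip
        l black
      d black
      b gray
        b→d: d black — skip
        b→c: c black — skip
        b→k: k is gray → back edge
First back edge: b → k.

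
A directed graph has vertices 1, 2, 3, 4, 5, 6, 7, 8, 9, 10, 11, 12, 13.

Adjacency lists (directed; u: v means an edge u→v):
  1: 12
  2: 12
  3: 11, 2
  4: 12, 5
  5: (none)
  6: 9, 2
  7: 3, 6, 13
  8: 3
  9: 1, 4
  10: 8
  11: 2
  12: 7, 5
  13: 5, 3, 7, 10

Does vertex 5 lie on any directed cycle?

5 lies on a cycle iff there is a path from 5 back to itself.
Exploring from 5, it never reaches itself; equivalently, its strongly connected component is a singleton.

No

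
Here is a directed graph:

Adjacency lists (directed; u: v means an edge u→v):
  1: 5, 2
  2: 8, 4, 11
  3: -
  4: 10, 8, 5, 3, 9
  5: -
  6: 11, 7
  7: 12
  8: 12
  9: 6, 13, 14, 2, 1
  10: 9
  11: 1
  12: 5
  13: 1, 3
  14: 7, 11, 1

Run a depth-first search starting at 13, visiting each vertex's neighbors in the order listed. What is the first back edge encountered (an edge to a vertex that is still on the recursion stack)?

DFS from 13 (visiting each vertex's neighbors in the order listed); mark gray on enter, black on exit:
13 gray
  1 gray
    5 gray
    5 black
    2 gray
      8 gray
        12 gray
          12→5: 5 black — skip
        12 black
      8 black
      4 gray
        10 gray
          9 gray
            6 gray
              11 gray
                11→1: 1 is gray → back edge
First back edge: 11 → 1.

11->1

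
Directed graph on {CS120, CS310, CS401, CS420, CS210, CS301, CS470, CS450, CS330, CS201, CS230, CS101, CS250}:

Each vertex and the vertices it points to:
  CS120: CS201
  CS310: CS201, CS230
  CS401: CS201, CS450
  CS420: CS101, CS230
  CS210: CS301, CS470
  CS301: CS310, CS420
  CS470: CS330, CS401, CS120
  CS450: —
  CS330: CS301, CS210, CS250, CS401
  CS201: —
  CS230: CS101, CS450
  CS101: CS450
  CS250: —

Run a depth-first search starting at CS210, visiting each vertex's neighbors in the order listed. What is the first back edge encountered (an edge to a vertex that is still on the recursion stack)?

DFS from CS210 (visiting each vertex's neighbors in the order listed); mark gray on enter, black on exit:
CS210 gray
  CS301 gray
    CS310 gray
      CS201 gray
      CS201 black
      CS230 gray
        CS101 gray
          CS450 gray
          CS450 black
        CS101 black
        CS230→CS450: CS450 black — skip
      CS230 black
    CS310 black
    CS420 gray
      CS420→CS101: CS101 black — skip
      CS420→CS230: CS230 black — skip
    CS420 black
  CS301 black
  CS470 gray
    CS330 gray
      CS330→CS301: CS301 black — skip
      CS330→CS210: CS210 is gray → back edge
First back edge: CS330 → CS210.

CS330->CS210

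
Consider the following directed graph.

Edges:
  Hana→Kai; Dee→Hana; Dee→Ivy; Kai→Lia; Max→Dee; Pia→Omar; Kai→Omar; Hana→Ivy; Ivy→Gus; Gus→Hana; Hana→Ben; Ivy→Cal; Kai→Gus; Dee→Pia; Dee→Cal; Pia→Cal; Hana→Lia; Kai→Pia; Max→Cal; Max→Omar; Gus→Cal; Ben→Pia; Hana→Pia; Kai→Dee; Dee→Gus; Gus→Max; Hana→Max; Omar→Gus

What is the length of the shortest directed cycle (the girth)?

For each vertex v, BFS finds the shortest path from v back to v.
The shortest such closed walk is Hana → Kai → Dee → Hana, length 3.

3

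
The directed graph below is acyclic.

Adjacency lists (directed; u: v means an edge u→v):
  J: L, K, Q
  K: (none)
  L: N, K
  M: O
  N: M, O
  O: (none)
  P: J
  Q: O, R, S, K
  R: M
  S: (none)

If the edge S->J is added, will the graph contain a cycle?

Adding S→J creates a cycle iff J can already reach S.
Path from J: J → Q → S.
So J → … → S → J is a cycle.

Yes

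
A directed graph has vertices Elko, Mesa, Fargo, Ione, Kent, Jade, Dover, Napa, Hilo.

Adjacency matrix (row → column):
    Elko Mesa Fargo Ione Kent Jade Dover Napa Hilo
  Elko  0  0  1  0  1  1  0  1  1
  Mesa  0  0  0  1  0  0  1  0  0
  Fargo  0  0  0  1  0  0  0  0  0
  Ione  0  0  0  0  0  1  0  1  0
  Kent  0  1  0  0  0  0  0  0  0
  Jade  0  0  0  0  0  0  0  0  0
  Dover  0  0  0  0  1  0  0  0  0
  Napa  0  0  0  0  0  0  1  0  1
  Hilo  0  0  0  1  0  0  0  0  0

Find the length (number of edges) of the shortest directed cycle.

For each vertex v, BFS finds the shortest path from v back to v.
The shortest such closed walk is Kent → Mesa → Dover → Kent, length 3.

3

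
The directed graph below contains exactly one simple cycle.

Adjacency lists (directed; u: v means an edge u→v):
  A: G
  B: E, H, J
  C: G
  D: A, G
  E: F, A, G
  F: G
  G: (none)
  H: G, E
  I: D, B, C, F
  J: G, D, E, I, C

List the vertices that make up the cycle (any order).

B, I, J

DFS with gray/black marking from B:
B gray
  E gray
    F gray
      G gray
      G black
    F black
    A gray
      A→G: G black — skip
    A black
    E→G: G black — skip
  E black
  H gray
    H→G: G black — skip
    H→E: E black — skip
  H black
  J gray
    J→G: G black — skip
    D gray
      D→A: A black — skip
      D→G: G black — skip
    D black
    J→E: E black — skip
    I gray
      I→D: D black — skip
      I→B: B is gray → back edge
Back edge closes the cycle B → J → I → B; its vertices are {B, I, J}.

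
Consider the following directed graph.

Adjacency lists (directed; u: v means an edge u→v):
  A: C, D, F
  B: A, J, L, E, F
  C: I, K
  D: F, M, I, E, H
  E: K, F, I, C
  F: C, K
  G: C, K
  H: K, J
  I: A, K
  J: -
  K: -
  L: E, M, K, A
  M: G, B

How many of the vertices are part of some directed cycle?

10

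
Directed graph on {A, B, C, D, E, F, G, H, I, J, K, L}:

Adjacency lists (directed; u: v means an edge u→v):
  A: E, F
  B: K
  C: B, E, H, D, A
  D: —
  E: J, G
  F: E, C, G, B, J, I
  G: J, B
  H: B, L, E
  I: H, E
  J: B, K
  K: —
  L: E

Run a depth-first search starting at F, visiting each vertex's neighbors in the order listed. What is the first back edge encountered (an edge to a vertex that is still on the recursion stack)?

DFS from F (visiting each vertex's neighbors in the order listed); mark gray on enter, black on exit:
F gray
  E gray
    J gray
      B gray
        K gray
        K black
      B black
      J→K: K black — skip
    J black
    G gray
      G→J: J black — skip
      G→B: B black — skip
    G black
  E black
  C gray
    C→B: B black — skip
    C→E: E black — skip
    H gray
      H→B: B black — skip
      L gray
        L→E: E black — skip
      L black
      H→E: E black — skip
    H black
    D gray
    D black
    A gray
      A→E: E black — skip
      A→F: F is gray → back edge
First back edge: A → F.

A->F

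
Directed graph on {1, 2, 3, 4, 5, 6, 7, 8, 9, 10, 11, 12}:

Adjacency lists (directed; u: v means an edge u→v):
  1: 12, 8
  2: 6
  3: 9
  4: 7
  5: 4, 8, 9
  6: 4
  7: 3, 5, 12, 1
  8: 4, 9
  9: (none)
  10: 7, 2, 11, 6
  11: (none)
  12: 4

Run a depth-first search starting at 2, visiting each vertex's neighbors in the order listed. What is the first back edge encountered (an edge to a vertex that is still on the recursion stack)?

5->4

DFS from 2 (visiting each vertex's neighbors in the order listed); mark gray on enter, black on exit:
2 gray
  6 gray
    4 gray
      7 gray
        3 gray
          9 gray
          9 black
        3 black
        5 gray
          5→4: 4 is gray → back edge
First back edge: 5 → 4.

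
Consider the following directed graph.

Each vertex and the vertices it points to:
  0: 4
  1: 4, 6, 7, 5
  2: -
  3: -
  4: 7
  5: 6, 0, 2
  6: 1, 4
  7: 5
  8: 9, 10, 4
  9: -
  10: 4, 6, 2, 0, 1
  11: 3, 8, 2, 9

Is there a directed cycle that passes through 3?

No

3 lies on a cycle iff there is a path from 3 back to itself.
Exploring from 3, it never reaches itself; equivalently, its strongly connected component is a singleton.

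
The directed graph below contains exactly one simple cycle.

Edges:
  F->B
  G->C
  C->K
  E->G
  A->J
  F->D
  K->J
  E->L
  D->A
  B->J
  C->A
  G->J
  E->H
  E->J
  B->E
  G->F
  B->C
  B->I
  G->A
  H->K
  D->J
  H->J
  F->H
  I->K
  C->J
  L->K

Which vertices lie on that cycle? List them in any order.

DFS with gray/black marking from B:
B gray
  C gray
    A gray
      J gray
      J black
    A black
    K gray
      K→J: J black — skip
    K black
    C→J: J black — skip
  C black
  I gray
    I→K: K black — skip
  I black
  E gray
    E→J: J black — skip
    G gray
      G→C: C black — skip
      F gray
        H gray
          H→J: J black — skip
          H→K: K black — skip
        H black
        D gray
          D→A: A black — skip
          D→J: J black — skip
        D black
        F→B: B is gray → back edge
Back edge closes the cycle B → E → G → F → B; its vertices are {B, E, F, G}.

B, E, F, G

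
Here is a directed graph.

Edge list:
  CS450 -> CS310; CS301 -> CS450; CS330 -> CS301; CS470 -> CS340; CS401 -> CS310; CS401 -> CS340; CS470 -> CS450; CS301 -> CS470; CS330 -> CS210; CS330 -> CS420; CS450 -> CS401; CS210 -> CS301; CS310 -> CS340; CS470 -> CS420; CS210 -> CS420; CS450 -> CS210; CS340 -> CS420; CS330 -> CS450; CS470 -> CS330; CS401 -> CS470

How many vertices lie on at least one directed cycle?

A vertex is on a directed cycle iff it belongs to a strongly connected component of size ≥ 2 (or has a self-loop).
The vertices on cycles are {CS210, CS301, CS330, CS401, CS450, CS470} — 6 in total.

6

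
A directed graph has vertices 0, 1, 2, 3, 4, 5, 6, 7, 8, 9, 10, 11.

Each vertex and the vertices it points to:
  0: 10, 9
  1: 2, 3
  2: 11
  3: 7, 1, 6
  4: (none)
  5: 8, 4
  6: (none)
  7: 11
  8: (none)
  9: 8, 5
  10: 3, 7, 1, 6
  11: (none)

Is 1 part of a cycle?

1 is on a cycle iff 1 can reach itself via ≥1 edge.
1 → 3 → 1 — yes.

Yes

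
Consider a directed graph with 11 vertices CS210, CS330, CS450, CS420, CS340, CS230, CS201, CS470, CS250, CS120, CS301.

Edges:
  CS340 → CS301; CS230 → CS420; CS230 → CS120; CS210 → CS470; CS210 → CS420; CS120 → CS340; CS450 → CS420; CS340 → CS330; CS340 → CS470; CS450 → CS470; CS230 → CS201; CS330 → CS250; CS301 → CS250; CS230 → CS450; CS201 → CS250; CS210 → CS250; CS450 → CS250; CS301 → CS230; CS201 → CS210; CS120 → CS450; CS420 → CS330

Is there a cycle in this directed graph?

DFS with white/gray/black marking, starting from CS250:
CS250 gray
CS250 black
CS210 gray
  CS420 gray
    CS330 gray
      CS330→CS250: CS250 black — skip
    CS330 black
  CS420 black
  CS210→CS250: CS250 black — skip
  CS470 gray
  CS470 black
CS210 black
CS450 gray
  CS450→CS250: CS250 black — skip
  CS450→CS470: CS470 black — skip
  CS450→CS420: CS420 black — skip
CS450 black
CS340 gray
  CS301 gray
    CS301→CS250: CS250 black — skip
    CS230 gray
      CS120 gray
        CS120→CS340: CS340 is gray → back edge
Back edge found, so a cycle exists: CS340 → CS301 → CS230 → CS120 → CS340.

Yes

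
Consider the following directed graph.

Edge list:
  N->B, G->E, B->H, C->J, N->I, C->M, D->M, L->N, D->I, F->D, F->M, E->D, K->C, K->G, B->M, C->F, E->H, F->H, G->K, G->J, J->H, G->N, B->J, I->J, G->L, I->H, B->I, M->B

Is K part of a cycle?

Yes

K is on a cycle iff K can reach itself via ≥1 edge.
K → G → K — yes.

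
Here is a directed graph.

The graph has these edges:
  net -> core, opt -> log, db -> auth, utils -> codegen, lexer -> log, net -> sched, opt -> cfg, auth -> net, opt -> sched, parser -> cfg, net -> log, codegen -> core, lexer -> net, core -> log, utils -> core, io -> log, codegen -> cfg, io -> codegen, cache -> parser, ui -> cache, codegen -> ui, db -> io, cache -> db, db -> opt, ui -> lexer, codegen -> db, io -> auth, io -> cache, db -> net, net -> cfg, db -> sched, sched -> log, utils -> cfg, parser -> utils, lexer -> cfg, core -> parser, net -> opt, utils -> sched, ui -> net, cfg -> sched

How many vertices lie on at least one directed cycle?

A vertex is on a directed cycle iff it belongs to a strongly connected component of size ≥ 2 (or has a self-loop).
The vertices on cycles are {db, io, ui, net, auth, core, cache, lexer, utils, parser, codegen} — 11 in total.

11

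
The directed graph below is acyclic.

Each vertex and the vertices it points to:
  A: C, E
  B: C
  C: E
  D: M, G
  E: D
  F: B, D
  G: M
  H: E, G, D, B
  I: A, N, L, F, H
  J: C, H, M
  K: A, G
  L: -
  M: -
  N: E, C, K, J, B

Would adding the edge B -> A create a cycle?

No

Adding B→A creates a cycle iff A can already reach B.
Explore from A: no path reaches B. The graph stays acyclic.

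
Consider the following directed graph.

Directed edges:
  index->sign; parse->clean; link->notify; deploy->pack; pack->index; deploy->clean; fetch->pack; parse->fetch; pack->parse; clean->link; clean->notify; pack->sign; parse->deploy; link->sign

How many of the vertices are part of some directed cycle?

4

A vertex is on a directed cycle iff it belongs to a strongly connected component of size ≥ 2 (or has a self-loop).
The vertices on cycles are {pack, fetch, parse, deploy} — 4 in total.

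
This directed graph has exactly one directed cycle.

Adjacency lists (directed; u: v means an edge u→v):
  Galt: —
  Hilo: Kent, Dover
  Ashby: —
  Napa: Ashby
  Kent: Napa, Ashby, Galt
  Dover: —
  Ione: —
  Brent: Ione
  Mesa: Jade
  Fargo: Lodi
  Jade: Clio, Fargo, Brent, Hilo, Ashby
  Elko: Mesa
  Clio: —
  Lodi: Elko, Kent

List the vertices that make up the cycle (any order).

Elko, Jade, Lodi, Mesa, Fargo

DFS with gray/black marking from Jade:
Jade gray
  Clio gray
  Clio black
  Fargo gray
    Lodi gray
      Elko gray
        Mesa gray
          Mesa→Jade: Jade is gray → back edge
Back edge closes the cycle Jade → Fargo → Lodi → Elko → Mesa → Jade; its vertices are {Elko, Jade, Lodi, Mesa, Fargo}.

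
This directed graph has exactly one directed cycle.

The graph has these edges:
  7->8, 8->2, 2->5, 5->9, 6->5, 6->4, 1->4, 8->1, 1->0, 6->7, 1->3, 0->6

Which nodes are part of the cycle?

0, 1, 6, 7, 8

DFS with gray/black marking from 8:
8 gray
  1 gray
    3 gray
    3 black
    4 gray
    4 black
    0 gray
      6 gray
        5 gray
          9 gray
          9 black
        5 black
        6→4: 4 black — skip
        7 gray
          7→8: 8 is gray → back edge
Back edge closes the cycle 8 → 1 → 0 → 6 → 7 → 8; its vertices are {0, 1, 6, 7, 8}.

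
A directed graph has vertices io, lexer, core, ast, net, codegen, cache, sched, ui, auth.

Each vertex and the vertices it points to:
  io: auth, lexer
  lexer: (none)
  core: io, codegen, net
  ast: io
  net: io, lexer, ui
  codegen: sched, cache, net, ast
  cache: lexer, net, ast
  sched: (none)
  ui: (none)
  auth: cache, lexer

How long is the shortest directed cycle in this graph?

For each vertex v, BFS finds the shortest path from v back to v.
The shortest such closed walk is ast → io → auth → cache → ast, length 4.

4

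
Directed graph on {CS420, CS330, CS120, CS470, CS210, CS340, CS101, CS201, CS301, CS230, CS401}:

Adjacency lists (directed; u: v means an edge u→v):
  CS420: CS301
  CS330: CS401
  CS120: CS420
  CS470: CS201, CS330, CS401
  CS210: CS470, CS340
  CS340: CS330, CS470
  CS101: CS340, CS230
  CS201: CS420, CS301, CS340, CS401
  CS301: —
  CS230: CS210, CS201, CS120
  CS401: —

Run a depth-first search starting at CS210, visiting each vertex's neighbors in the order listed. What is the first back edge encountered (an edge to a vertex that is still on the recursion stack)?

CS340->CS470

DFS from CS210 (visiting each vertex's neighbors in the order listed); mark gray on enter, black on exit:
CS210 gray
  CS470 gray
    CS201 gray
      CS420 gray
        CS301 gray
        CS301 black
      CS420 black
      CS201→CS301: CS301 black — skip
      CS340 gray
        CS330 gray
          CS401 gray
          CS401 black
        CS330 black
        CS340→CS470: CS470 is gray → back edge
First back edge: CS340 → CS470.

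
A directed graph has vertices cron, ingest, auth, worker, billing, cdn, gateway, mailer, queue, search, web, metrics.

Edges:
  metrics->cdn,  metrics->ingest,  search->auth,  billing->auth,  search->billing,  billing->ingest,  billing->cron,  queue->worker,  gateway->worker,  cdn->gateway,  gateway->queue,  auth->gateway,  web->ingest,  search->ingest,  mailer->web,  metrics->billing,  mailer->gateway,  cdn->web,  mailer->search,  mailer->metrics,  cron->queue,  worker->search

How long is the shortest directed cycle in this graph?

4

For each vertex v, BFS finds the shortest path from v back to v.
The shortest such closed walk is search → auth → gateway → worker → search, length 4.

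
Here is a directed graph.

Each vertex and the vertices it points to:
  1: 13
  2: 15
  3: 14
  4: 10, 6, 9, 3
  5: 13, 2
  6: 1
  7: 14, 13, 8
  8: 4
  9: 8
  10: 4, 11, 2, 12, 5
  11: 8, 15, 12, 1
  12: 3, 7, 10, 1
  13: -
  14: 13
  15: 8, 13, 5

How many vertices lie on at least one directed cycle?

10

A vertex is on a directed cycle iff it belongs to a strongly connected component of size ≥ 2 (or has a self-loop).
The vertices on cycles are {2, 4, 5, 7, 8, 9, 10, 11, 12, 15} — 10 in total.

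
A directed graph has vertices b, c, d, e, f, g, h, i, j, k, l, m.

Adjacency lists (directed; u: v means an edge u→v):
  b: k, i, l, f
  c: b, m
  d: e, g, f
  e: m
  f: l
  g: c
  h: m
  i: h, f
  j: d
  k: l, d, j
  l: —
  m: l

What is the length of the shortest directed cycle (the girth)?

5

For each vertex v, BFS finds the shortest path from v back to v.
The shortest such closed walk is c → b → k → d → g → c, length 5.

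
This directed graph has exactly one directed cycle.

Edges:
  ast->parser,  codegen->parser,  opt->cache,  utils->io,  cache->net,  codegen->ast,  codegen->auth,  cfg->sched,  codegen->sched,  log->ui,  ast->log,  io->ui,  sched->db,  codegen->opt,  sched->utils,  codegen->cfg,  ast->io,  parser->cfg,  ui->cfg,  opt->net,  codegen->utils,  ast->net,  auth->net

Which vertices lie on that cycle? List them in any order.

DFS with gray/black marking from sched:
sched gray
  utils gray
    io gray
      ui gray
        cfg gray
          cfg→sched: sched is gray → back edge
Back edge closes the cycle sched → utils → io → ui → cfg → sched; its vertices are {io, ui, cfg, sched, utils}.

io, ui, cfg, sched, utils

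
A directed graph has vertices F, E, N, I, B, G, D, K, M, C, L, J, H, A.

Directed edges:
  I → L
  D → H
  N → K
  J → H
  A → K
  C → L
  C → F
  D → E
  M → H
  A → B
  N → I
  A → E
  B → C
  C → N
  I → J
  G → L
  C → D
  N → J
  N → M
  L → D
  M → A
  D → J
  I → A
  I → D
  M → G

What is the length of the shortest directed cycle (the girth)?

5

For each vertex v, BFS finds the shortest path from v back to v.
The shortest such closed walk is C → N → I → A → B → C, length 5.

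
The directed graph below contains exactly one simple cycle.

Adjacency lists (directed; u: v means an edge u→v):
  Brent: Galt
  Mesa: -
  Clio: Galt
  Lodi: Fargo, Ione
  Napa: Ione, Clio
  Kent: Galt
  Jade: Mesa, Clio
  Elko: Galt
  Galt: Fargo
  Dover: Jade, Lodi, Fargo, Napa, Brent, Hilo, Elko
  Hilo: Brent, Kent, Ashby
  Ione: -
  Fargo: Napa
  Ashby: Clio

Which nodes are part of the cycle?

DFS with gray/black marking from Napa:
Napa gray
  Ione gray
  Ione black
  Clio gray
    Galt gray
      Fargo gray
        Fargo→Napa: Napa is gray → back edge
Back edge closes the cycle Napa → Clio → Galt → Fargo → Napa; its vertices are {Clio, Galt, Napa, Fargo}.

Clio, Galt, Napa, Fargo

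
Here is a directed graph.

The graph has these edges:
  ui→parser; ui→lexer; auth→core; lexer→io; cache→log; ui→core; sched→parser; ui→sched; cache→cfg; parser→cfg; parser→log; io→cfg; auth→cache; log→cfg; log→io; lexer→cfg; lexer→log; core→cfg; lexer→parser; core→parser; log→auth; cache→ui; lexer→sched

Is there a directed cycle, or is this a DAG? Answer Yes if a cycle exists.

DFS with white/gray/black marking, starting from ui:
ui gray
  parser gray
    cfg gray
    cfg black
    log gray
      io gray
        io→cfg: cfg black — skip
      io black
      log→cfg: cfg black — skip
      auth gray
        cache gray
          cache→cfg: cfg black — skip
          cache→log: log is gray → back edge
Back edge found, so a cycle exists: log → auth → cache → log.

Yes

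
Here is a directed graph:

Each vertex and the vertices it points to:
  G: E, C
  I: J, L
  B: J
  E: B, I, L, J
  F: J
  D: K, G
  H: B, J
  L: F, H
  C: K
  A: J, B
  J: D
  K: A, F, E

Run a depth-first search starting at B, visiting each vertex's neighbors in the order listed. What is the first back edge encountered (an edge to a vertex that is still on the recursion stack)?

DFS from B (visiting each vertex's neighbors in the order listed); mark gray on enter, black on exit:
B gray
  J gray
    D gray
      K gray
        A gray
          A→J: J is gray → back edge
First back edge: A → J.

A→J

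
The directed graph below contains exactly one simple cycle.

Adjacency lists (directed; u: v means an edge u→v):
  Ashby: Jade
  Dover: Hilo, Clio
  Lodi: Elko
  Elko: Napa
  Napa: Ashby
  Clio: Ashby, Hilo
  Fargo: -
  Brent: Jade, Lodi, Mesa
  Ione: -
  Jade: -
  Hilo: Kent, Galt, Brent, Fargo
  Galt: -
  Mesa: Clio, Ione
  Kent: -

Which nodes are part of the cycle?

DFS with gray/black marking from Hilo:
Hilo gray
  Kent gray
  Kent black
  Galt gray
  Galt black
  Brent gray
    Jade gray
    Jade black
    Lodi gray
      Elko gray
        Napa gray
          Ashby gray
            Ashby→Jade: Jade black — skip
          Ashby black
        Napa black
      Elko black
    Lodi black
    Mesa gray
      Clio gray
        Clio→Ashby: Ashby black — skip
        Clio→Hilo: Hilo is gray → back edge
Back edge closes the cycle Hilo → Brent → Mesa → Clio → Hilo; its vertices are {Clio, Hilo, Mesa, Brent}.

Clio, Hilo, Mesa, Brent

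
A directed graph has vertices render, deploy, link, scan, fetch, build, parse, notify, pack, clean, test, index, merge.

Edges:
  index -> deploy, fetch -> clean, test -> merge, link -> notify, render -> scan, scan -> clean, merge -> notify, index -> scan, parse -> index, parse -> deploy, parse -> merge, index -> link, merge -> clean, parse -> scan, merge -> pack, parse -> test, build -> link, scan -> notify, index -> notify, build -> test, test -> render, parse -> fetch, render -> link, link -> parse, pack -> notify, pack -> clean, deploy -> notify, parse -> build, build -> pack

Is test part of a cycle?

test is on a cycle iff test can reach itself via ≥1 edge.
test → render → link → parse → test — yes.

Yes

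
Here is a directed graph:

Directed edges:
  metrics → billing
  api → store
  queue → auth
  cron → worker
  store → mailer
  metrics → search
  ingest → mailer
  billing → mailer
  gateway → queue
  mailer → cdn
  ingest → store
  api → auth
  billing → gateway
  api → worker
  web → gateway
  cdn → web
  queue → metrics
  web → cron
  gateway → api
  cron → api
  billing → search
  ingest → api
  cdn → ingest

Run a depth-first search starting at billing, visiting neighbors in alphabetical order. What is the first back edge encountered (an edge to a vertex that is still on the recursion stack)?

ingest→api

DFS from billing (visiting neighbors in alphabetical order); mark gray on enter, black on exit:
billing gray
  gateway gray
    api gray
      auth gray
      auth black
      store gray
        mailer gray
          cdn gray
            ingest gray
              ingest→api: api is gray → back edge
First back edge: ingest → api.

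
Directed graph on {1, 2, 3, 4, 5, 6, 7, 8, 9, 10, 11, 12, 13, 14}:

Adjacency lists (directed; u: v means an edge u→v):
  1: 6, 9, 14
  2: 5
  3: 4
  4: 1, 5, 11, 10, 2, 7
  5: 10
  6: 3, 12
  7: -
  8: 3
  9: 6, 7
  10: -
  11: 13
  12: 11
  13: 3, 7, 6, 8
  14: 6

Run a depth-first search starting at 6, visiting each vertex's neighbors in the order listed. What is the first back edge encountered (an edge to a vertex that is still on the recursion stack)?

1→6

DFS from 6 (visiting each vertex's neighbors in the order listed); mark gray on enter, black on exit:
6 gray
  3 gray
    4 gray
      1 gray
        1→6: 6 is gray → back edge
First back edge: 1 → 6.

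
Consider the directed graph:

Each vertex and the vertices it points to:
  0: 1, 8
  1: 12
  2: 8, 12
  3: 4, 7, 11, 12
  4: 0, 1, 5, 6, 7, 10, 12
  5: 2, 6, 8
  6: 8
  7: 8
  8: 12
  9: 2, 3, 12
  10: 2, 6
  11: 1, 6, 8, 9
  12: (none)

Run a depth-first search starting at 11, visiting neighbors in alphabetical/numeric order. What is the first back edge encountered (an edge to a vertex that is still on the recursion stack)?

3->11

DFS from 11 (visiting neighbors in alphabetical/numeric order); mark gray on enter, black on exit:
11 gray
  1 gray
    12 gray
    12 black
  1 black
  6 gray
    8 gray
      8→12: 12 black — skip
    8 black
  6 black
  11→8: 8 black — skip
  9 gray
    2 gray
      2→8: 8 black — skip
      2→12: 12 black — skip
    2 black
    3 gray
      4 gray
        0 gray
          0→1: 1 black — skip
          0→8: 8 black — skip
        0 black
        4→1: 1 black — skip
        5 gray
          5→2: 2 black — skip
          5→6: 6 black — skip
          5→8: 8 black — skip
        5 black
        4→6: 6 black — skip
        7 gray
          7→8: 8 black — skip
        7 black
        10 gray
          10→2: 2 black — skip
          10→6: 6 black — skip
        10 black
        4→12: 12 black — skip
      4 black
      3→7: 7 black — skip
      3→11: 11 is gray → back edge
First back edge: 3 → 11.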